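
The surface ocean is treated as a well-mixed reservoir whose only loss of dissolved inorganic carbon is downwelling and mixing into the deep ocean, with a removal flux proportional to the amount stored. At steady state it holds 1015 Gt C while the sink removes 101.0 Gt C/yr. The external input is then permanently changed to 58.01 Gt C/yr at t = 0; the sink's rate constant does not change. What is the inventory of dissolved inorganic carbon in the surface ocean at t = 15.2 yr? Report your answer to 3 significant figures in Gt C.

Residence time τ = M₀/F₀ = 10.05 yr. The eventual steady state is M_∞ = M₀·(F₁/F₀) = 1015 × 58.01/101.0 = 582.97 Gt C.
The anomaly ΔM(t) = M(t) − M_∞ decays as ΔM₀·e^(−t/τ) with ΔM₀ = 1015 − 582.97 = 432.0 Gt C.
At t = 15.2 yr, e^(−t/τ) = e^(−1.513) = 0.2204, so ΔM = 95.20 Gt C and M = 582.97 + 95.20 = 678.17 Gt C.

678 Gt C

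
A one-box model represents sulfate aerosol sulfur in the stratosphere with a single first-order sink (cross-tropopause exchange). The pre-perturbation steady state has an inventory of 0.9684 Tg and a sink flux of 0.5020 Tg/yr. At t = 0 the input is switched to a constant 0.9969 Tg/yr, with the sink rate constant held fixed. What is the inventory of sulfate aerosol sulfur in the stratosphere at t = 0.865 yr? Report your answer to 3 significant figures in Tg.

1.31 Tg

Residence time τ = M₀/F₀ = 1.929 yr. The eventual steady state is M_∞ = M₀·(F₁/F₀) = 0.9684 × 0.9969/0.5020 = 1.9231 Tg.
The anomaly ΔM(t) = M(t) − M_∞ decays as ΔM₀·e^(−t/τ) with ΔM₀ = 0.9684 − 1.9231 = −0.9547 Tg.
At t = 0.865 yr, e^(−t/τ) = e^(−0.4484) = 0.6386, so ΔM = −0.6097 Tg and M = 1.9231 − 0.6097 = 1.3134 Tg.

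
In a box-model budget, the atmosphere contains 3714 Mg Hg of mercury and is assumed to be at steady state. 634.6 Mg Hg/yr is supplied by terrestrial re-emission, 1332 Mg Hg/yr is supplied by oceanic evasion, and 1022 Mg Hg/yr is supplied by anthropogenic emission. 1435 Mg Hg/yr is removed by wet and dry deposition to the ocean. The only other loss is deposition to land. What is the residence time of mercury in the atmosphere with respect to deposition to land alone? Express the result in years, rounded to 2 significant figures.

At steady state ΣF_in = ΣF_out.
ΣF_in = 634.6 + 1332 + 1022 = 2988.6 Mg Hg/yr.
Deposition to land flux = ΣF_in − (1435) = 2988.6 − 1435 = 1554 Mg Hg/yr.
τ = M / F = 3714 / 1554 = 2.391 yr.

2.4 yr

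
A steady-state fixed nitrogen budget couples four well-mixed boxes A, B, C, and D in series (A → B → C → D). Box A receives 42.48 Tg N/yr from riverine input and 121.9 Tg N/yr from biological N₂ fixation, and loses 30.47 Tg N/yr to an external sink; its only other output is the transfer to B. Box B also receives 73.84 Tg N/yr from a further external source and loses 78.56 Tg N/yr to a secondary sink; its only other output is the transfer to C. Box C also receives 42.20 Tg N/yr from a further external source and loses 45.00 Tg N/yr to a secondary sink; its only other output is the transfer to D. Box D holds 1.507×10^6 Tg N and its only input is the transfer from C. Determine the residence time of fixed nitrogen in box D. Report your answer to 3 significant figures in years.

Box A: F(A→B) = (42.48 + 121.9) − 30.47 = 133.91 Tg N/yr.
Box B: F(B→C) = (133.91 + 73.84) − 78.56 = 129.19 Tg N/yr.
Box C: F(C→D) = (129.19 + 42.20) − 45.00 = 126.39 Tg N/yr.
Box D throughput = its input = 126.39 Tg N/yr; τ = 1.507×10^6 / 126.39 = 11920 yr.

11900 yr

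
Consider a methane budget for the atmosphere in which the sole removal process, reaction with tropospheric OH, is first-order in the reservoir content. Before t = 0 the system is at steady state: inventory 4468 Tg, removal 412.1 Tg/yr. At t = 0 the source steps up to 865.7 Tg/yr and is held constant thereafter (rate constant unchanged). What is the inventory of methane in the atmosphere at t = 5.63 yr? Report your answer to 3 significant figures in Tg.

τ = M₀/F₀ = 4468/412.1 = 10.84 yr; rate constant k = 1/τ.
New steady state M_∞ = F₁/k = F₁·τ = 865.7 × 10.84 = 9385.9 Tg.
M(t) = M_∞ + (M₀ − M_∞)·e^(−t/τ); t/τ = 5.63/10.84 = 0.5193, so e^(−t/τ) = 0.5950.
M(t) = 9385.9 − 4918 × 0.5950 = 6460.0 Tg.

6460 Tg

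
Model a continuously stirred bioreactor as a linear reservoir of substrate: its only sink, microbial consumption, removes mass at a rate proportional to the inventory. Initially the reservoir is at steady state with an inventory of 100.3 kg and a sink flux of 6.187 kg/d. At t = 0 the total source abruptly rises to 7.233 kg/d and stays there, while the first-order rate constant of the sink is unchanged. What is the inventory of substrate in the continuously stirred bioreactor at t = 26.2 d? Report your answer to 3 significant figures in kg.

Residence time τ = M₀/F₀ = 16.21 d. The eventual steady state is M_∞ = M₀·(F₁/F₀) = 100.3 × 7.233/6.187 = 117.26 kg.
The anomaly ΔM(t) = M(t) − M_∞ decays as ΔM₀·e^(−t/τ) with ΔM₀ = 100.3 − 117.26 = −16.96 kg.
At t = 26.2 d, e^(−t/τ) = e^(−1.616) = 0.1987, so ΔM = −3.369 kg and M = 117.26 − 3.369 = 113.89 kg.

114 kg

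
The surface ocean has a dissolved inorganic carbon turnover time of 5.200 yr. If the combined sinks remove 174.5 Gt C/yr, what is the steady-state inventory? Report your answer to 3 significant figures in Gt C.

τ = M/F ⇒ M = τ × F = 5.200 × 174.5 = 907.4 Gt C.

907 Gt C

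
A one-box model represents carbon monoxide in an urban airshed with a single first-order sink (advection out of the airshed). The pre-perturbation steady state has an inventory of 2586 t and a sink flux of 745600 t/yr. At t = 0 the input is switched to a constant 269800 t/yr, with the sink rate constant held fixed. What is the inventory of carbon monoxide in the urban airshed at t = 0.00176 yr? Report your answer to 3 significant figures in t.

1930 t

The sink rate constant is k = F₀/M₀ = 745600/2586 = 288.3 yr⁻¹.
Solving dM/dt = F₁ − kM with M(0) = M₀ gives M(t) = F₁/k + (M₀ − F₁/k)·e^(−kt).
F₁/k = 269800/288.3 = 935.76 t; kt = 288.3 × 0.00176 = 0.5074, e^(−kt) = 0.6020.
M(0.00176) = 935.76 + (2586 − 935.76) × 0.6020 = 935.76 + 993.5 = 1929.3 t.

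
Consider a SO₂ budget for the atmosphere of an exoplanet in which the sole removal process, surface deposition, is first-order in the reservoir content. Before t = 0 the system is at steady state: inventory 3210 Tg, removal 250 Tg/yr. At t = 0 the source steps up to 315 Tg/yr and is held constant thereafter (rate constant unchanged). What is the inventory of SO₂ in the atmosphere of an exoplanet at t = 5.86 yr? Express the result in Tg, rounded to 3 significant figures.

Residence time τ = M₀/F₀ = 12.84 yr. The eventual steady state is M_∞ = M₀·(F₁/F₀) = 3210 × 315/250 = 4044.6 Tg.
The anomaly ΔM(t) = M(t) − M_∞ decays as ΔM₀·e^(−t/τ) with ΔM₀ = 3210 − 4044.6 = −834.6 Tg.
At t = 5.86 yr, e^(−t/τ) = e^(−0.4564) = 0.6336, so ΔM = −528.8 Tg and M = 4044.6 − 528.8 = 3515.8 Tg.

3520 Tg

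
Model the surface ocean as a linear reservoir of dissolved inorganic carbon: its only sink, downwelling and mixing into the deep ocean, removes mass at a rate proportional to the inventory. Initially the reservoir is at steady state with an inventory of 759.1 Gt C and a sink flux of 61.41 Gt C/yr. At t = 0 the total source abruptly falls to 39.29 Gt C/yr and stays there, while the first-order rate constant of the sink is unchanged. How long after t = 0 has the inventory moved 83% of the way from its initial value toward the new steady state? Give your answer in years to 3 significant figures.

τ = M₀/F₀ = 759.1/61.41 = 12.36 yr.
The remaining gap fraction is e^(−t/τ); 83% covered ⇒ e^(−t/τ) = 0.170.
t = −τ ln(0.170) = 12.36 × 1.772 = 21.90 yr.

21.9 yr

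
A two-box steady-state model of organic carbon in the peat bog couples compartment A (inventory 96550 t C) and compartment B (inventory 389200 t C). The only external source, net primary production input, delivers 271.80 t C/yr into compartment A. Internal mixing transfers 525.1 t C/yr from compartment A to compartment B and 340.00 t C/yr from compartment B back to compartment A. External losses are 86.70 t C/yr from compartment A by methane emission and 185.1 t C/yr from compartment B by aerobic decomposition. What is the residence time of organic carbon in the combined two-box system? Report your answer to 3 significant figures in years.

Treat the two boxes together as one reservoir: the mixing fluxes between them are internal recycling, so τ = ΣM / Σ(external losses).
M_total = 96550 + 389200 = 485750 t C.
ΣF_external_out = 86.70 + 185.1 = 271.80 t C/yr.
τ = M_total / ΣF_ext = 485750 / 271.80 = 1787 yr.

1790 yr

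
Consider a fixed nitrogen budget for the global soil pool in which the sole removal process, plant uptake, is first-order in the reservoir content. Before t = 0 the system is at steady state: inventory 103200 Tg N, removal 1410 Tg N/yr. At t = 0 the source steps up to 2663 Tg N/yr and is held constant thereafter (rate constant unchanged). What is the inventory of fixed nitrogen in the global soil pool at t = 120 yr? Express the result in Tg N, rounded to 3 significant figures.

τ = M₀/F₀ = 103200/1410 = 73.19 yr; rate constant k = 1/τ.
New steady state M_∞ = F₁/k = F₁·τ = 2663 × 73.19 = 194910 Tg N.
M(t) = M_∞ + (M₀ − M_∞)·e^(−t/τ); t/τ = 120/73.19 = 1.640, so e^(−t/τ) = 0.1941.
M(t) = 194910 − 91710 × 0.1941 = 177110 Tg N.

177000 Tg N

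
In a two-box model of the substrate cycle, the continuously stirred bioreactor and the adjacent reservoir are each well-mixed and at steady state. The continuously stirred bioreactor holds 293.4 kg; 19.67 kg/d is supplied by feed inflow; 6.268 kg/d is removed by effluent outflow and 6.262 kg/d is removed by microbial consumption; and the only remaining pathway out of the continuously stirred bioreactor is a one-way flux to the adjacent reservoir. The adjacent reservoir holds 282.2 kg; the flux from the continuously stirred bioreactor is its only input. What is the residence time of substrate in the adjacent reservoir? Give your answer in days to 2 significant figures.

Balance the continuously stirred bioreactor: ΣF_in = 19.670 kg/d.
Flux to the adjacent reservoir = ΣF_in − (6.268 + 6.262) = 7.1400 kg/d.
At steady state the output of the adjacent reservoir equals its input, 7.1400 kg/d.
τ = M / F = 282.2 / 7.1400 = 39.52 d.

40 d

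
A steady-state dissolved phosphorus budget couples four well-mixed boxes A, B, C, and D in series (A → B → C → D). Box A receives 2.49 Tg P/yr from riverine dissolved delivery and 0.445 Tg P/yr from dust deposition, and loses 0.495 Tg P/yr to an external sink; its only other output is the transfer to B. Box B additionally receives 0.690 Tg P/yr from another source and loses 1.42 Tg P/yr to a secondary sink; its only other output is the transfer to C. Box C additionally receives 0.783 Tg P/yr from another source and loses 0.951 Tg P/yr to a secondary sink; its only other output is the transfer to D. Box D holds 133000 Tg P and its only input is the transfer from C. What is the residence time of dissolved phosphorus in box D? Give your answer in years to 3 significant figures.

Box A: F(A→B) = (2.49 + 0.445) − 0.495 = 2.4400 Tg P/yr.
Box B: F(B→C) = (2.4400 + 0.690) − 1.42 = 1.7100 Tg P/yr.
Box C: F(C→D) = (1.7100 + 0.783) − 0.951 = 1.5420 Tg P/yr.
Box D throughput = its input = 1.5420 Tg P/yr; τ = 133000 / 1.5420 = 86250 yr.

86300 yr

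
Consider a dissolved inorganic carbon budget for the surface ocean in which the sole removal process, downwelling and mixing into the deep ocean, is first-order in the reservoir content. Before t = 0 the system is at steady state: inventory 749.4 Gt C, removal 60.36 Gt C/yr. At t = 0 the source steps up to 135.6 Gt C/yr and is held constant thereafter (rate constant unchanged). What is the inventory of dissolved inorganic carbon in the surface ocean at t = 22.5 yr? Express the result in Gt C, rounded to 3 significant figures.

1530 Gt C

Residence time τ = M₀/F₀ = 12.42 yr. The eventual steady state is M_∞ = M₀·(F₁/F₀) = 749.4 × 135.6/60.36 = 1683.5 Gt C.
The anomaly ΔM(t) = M(t) − M_∞ decays as ΔM₀·e^(−t/τ) with ΔM₀ = 749.4 − 1683.5 = −934.1 Gt C.
At t = 22.5 yr, e^(−t/τ) = e^(−1.812) = 0.1633, so ΔM = −152.5 Gt C and M = 1683.5 − 152.5 = 1531.0 Gt C.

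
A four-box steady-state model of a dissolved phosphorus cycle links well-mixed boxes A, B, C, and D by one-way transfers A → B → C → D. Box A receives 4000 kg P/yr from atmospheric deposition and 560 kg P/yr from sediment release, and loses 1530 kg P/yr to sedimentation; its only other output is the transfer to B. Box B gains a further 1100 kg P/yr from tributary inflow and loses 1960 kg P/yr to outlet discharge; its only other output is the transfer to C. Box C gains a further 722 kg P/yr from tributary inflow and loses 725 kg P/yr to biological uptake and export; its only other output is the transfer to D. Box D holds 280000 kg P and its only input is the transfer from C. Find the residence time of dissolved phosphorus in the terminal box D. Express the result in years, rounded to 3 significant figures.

Box A: F(A→B) = (4000 + 560) − 1530 = 3030.0 kg P/yr.
Box B: F(B→C) = (3030.0 + 1100) − 1960 = 2170.0 kg P/yr.
Box C: F(C→D) = (2170.0 + 722) − 725 = 2167.0 kg P/yr.
Box D throughput = its input = 2167.0 kg P/yr; τ = 280000 / 2167.0 = 129.2 yr.

129 yr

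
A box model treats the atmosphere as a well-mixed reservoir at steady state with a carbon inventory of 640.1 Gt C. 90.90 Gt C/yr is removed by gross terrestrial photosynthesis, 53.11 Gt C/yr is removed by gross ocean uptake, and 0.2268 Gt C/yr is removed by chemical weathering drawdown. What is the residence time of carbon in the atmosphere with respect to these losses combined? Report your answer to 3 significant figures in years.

Total removal = 90.90 + 53.11 + 0.2268 = 144.24 Gt C/yr.
τ = M / ΣF_out = 640.1 / 144.24 = 4.438 yr.

4.44 yr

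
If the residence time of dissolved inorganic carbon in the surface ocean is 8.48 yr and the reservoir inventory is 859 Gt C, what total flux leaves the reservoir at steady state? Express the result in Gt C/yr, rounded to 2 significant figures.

100 Gt C/yr

F = M / τ = 859 / 8.48 = 101.3 Gt C/yr.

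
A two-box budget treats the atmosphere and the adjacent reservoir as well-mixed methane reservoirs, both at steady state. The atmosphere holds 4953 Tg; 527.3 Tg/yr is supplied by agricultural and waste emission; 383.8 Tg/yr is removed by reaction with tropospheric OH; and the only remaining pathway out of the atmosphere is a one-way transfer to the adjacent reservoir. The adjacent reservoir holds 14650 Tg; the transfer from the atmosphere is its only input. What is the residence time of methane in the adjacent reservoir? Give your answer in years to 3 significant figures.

Balance the atmosphere: ΣF_in = 527.30 Tg/yr.
Transfer to the adjacent reservoir = ΣF_in − (383.8) = 143.50 Tg/yr.
At steady state the output of the adjacent reservoir equals its input, 143.50 Tg/yr.
τ = M / F = 14650 / 143.50 = 102.1 yr.

102 yr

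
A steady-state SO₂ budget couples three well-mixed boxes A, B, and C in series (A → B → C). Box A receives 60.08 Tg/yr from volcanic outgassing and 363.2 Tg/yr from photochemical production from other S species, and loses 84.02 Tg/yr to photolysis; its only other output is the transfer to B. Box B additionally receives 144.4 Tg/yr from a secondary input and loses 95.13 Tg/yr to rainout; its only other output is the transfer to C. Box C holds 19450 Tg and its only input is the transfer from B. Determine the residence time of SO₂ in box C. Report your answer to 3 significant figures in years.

50.1 yr

Box A: F(A→B) = (60.08 + 363.2) − 84.02 = 339.26 Tg/yr.
Box B: F(B→C) = (339.26 + 144.4) − 95.13 = 388.53 Tg/yr.
Box C throughput = its input = 388.53 Tg/yr; τ = 19450 / 388.53 = 50.06 yr.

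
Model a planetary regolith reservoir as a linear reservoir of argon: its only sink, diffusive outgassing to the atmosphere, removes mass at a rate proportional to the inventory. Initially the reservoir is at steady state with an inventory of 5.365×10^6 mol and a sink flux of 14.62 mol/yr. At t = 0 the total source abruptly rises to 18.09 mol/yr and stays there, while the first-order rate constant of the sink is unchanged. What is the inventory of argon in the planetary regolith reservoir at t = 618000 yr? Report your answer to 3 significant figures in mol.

6.40×10^6 mol

The sink rate constant is k = F₀/M₀ = 14.62/5.365×10^6 = 2.725×10^-6 yr⁻¹.
Solving dM/dt = F₁ − kM with M(0) = M₀ gives M(t) = F₁/k + (M₀ − F₁/k)·e^(−kt).
F₁/k = 18.09/2.725×10^-6 = 6.6384×10^6 mol; kt = 2.725×10^-6 × 618000 = 1.684, e^(−kt) = 0.1856.
M(618000) = 6.6384×10^6 + (5.365×10^6 − 6.6384×10^6) × 0.1856 = 6.6384×10^6 − 236400 = 6.4020×10^6 mol.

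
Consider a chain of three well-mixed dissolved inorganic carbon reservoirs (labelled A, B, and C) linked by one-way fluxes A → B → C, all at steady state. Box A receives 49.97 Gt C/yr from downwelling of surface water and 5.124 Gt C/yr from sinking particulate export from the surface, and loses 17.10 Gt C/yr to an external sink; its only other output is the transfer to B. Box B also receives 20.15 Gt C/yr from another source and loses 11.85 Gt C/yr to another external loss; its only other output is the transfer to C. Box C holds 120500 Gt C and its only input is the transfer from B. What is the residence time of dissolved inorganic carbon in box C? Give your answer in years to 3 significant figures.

2600 yr

Box A: F(A→B) = (49.97 + 5.124) − 17.10 = 37.994 Gt C/yr.
Box B: F(B→C) = (37.994 + 20.15) − 11.85 = 46.294 Gt C/yr.
Box C throughput = its input = 46.294 Gt C/yr; τ = 120500 / 46.294 = 2603 yr.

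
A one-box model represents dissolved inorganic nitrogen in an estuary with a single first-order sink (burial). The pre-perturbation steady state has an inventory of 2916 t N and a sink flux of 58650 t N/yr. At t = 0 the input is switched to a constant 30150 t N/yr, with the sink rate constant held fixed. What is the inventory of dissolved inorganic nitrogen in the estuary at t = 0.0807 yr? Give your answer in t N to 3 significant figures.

Residence time τ = M₀/F₀ = 0.04972 yr. The eventual steady state is M_∞ = M₀·(F₁/F₀) = 2916 × 30150/58650 = 1499.0 t N.
The anomaly ΔM(t) = M(t) − M_∞ decays as ΔM₀·e^(−t/τ) with ΔM₀ = 2916 − 1499.0 = 1417 t N.
At t = 0.0807 yr, e^(−t/τ) = e^(−1.623) = 0.1973, so ΔM = 279.5 t N and M = 1499.0 + 279.5 = 1778.6 t N.

1780 t N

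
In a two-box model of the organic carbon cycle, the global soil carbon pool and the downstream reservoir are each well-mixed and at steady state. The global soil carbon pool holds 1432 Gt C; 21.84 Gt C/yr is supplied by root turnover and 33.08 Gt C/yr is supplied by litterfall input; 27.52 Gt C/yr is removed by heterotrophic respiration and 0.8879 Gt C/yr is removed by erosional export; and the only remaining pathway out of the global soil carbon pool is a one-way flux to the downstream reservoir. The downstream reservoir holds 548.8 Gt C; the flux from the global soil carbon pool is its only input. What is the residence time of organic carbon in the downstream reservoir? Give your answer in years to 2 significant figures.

21 yr

Balance the global soil carbon pool: ΣF_in = 21.84 + 33.08 = 54.920 Gt C/yr.
Flux to the downstream reservoir = ΣF_in − (27.52 + 0.8879) = 26.512 Gt C/yr.
At steady state the output of the downstream reservoir equals its input, 26.512 Gt C/yr.
τ = M / F = 548.8 / 26.512 = 20.70 yr.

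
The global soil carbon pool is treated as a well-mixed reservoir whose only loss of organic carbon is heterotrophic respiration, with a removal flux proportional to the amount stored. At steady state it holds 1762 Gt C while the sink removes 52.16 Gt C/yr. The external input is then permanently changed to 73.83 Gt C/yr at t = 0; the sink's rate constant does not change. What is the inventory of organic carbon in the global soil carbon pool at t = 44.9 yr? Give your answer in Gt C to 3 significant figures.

τ = M₀/F₀ = 1762/52.16 = 33.78 yr; rate constant k = 1/τ.
New steady state M_∞ = F₁/k = F₁·τ = 73.83 × 33.78 = 2494.0 Gt C.
M(t) = M_∞ + (M₀ − M_∞)·e^(−t/τ); t/τ = 44.9/33.78 = 1.329, so e^(−t/τ) = 0.2647.
M(t) = 2494.0 − 732.0 × 0.2647 = 2300.3 Gt C.

2300 Gt C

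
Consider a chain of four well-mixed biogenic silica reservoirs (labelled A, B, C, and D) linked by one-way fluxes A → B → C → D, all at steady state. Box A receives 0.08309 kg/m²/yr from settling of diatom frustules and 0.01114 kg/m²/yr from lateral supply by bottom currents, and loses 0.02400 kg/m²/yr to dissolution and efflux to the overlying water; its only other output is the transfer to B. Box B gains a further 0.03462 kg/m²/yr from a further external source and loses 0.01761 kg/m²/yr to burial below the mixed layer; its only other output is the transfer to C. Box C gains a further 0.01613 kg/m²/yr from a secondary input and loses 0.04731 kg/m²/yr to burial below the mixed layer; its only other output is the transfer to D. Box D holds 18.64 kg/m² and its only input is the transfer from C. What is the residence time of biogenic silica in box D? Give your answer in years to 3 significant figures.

Box A: F(A→B) = (0.08309 + 0.01114) − 0.02400 = 0.070230 kg/m²/yr.
Box B: F(B→C) = (0.070230 + 0.03462) − 0.01761 = 0.087240 kg/m²/yr.
Box C: F(C→D) = (0.087240 + 0.01613) − 0.04731 = 0.056060 kg/m²/yr.
Box D throughput = its input = 0.056060 kg/m²/yr; τ = 18.64 / 0.056060 = 332.5 yr.

333 yr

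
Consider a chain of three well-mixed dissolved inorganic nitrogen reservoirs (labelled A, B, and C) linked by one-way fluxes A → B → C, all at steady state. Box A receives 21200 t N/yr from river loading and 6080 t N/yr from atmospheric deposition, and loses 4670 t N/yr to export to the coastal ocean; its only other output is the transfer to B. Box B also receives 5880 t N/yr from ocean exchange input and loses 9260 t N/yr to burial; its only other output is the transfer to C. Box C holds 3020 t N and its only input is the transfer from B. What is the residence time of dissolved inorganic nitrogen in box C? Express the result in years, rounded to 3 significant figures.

0.157 yr

Box A: F(A→B) = (21200 + 6080) − 4670 = 22610 t N/yr.
Box B: F(B→C) = (22610 + 5880) − 9260 = 19230 t N/yr.
Box C throughput = its input = 19230 t N/yr; τ = 3020 / 19230 = 0.1570 yr.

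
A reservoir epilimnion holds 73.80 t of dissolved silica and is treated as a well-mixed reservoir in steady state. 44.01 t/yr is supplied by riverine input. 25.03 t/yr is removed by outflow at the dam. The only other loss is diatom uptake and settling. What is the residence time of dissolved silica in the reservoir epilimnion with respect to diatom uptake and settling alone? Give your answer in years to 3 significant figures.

At steady state ΣF_in = ΣF_out.
ΣF_in = 44.010 t/yr.
Diatom uptake and settling flux = ΣF_in − (25.03) = 44.010 − 25.03 = 18.98 t/yr.
τ = M / F = 73.80 / 18.98 = 3.888 yr.

3.89 yr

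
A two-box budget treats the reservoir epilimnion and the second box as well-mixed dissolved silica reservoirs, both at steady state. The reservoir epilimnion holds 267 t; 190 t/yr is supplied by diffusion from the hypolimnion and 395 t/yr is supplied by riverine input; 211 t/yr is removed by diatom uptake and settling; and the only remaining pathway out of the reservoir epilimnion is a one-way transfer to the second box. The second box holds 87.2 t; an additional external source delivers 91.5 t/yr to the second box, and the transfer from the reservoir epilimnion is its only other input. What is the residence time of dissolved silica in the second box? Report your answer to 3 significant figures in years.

Balance the reservoir epilimnion: ΣF_in = 190 + 395 = 585.00 t/yr.
Transfer to the second box = ΣF_in − (211) = 374.00 t/yr.
Total input to the second box = 374.00 + 91.5 = 465.50 t/yr; at steady state this equals its total output.
τ = M / F = 87.2 / 465.50 = 0.1873 yr.

0.187 yr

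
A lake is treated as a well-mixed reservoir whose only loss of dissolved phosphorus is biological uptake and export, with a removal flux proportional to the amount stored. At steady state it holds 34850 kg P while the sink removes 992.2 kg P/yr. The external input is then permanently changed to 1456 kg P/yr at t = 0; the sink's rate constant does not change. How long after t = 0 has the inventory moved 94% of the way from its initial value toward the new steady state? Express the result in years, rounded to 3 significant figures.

τ = M₀/F₀ = 34850/992.2 = 35.12 yr.
The remaining gap fraction is e^(−t/τ); 94% covered ⇒ e^(−t/τ) = 0.0600.
t = −τ ln(0.0600) = 35.12 × 2.813 = 98.82 yr.

98.8 yr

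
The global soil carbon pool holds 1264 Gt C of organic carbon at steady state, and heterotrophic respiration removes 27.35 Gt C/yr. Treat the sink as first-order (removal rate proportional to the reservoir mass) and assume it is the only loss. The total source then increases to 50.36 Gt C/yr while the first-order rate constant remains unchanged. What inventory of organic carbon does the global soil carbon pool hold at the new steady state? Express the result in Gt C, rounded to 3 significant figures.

2330 Gt C

Rate constant k = F/M = 27.35 / 1264 = 0.02164 yr⁻¹.
At the new steady state, source = k·M_new ⇒ M_new = 50.36 / 0.02164 = 2327 Gt C.
(Equivalently M_new = M × F_new/F_old = 1264 × 50.36/27.35.)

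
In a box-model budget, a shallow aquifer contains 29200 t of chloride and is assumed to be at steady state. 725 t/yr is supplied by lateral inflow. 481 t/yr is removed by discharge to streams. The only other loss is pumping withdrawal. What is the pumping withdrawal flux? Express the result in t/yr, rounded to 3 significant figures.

244 t/yr

At steady state ΣF_in = ΣF_out.
ΣF_in = 725.00 t/yr.
Pumping withdrawal flux = ΣF_in − (481) = 725.00 − 481.0 = 244.0 t/yr.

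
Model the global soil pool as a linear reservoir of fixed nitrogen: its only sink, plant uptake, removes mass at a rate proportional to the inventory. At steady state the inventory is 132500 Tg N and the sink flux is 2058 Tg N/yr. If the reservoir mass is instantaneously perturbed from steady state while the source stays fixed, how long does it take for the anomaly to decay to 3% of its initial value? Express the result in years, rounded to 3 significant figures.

For a linear reservoir the anomaly decays as exp(−t/τ) with τ = M/F = 132500/2058 = 64.38 yr.
exp(−t/τ) = 0.03 ⇒ t = −τ ln(0.03) = 64.38 × 3.507 = 225.8 yr.

226 yr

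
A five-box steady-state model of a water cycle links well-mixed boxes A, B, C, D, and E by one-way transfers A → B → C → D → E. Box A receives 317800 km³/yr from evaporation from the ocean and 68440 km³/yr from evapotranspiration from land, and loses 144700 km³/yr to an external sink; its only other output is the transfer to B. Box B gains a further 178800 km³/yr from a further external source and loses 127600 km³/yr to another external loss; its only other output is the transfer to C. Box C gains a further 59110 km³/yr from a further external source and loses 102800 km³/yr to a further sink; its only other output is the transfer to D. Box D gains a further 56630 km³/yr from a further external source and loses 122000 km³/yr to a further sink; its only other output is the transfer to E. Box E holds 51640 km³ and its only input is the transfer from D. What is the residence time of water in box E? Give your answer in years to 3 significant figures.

0.281 yr

Box A: F(A→B) = (317800 + 68440) − 144700 = 241540 km³/yr.
Box B: F(B→C) = (241540 + 178800) − 127600 = 292740 km³/yr.
Box C: F(C→D) = (292740 + 59110) − 102800 = 249050 km³/yr.
Box D: F(D→E) = (249050 + 56630) − 122000 = 183680 km³/yr.
Box E throughput = its input = 183680 km³/yr; τ = 51640 / 183680 = 0.2811 yr.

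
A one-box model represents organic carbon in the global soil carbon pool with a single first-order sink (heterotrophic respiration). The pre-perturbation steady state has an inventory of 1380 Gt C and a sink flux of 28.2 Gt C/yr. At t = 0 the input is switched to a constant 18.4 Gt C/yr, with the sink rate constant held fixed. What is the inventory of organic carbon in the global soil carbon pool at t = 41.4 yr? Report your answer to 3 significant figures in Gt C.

1110 Gt C

Residence time τ = M₀/F₀ = 48.94 yr. The eventual steady state is M_∞ = M₀·(F₁/F₀) = 1380 × 18.4/28.2 = 900.43 Gt C.
The anomaly ΔM(t) = M(t) − M_∞ decays as ΔM₀·e^(−t/τ) with ΔM₀ = 1380 − 900.43 = 479.6 Gt C.
At t = 41.4 yr, e^(−t/τ) = e^(−0.8460) = 0.4291, so ΔM = 205.8 Gt C and M = 900.43 + 205.8 = 1106.2 Gt C.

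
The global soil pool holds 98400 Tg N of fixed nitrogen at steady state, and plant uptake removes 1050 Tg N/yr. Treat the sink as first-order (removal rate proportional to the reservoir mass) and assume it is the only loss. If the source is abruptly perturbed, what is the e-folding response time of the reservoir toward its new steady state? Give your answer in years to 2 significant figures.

94 yr

For a linear reservoir the response time equals the residence time τ = M/F.
τ = 98400 / 1050 = 93.71 yr.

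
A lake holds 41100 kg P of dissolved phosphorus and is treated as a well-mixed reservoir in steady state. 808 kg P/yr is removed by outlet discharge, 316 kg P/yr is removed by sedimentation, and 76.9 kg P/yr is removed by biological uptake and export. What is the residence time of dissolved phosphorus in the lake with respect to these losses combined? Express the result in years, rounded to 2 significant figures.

Total removal = 808.0 + 316.0 + 76.90 = 1200.9 kg P/yr.
τ = M / ΣF_out = 41100 / 1200.9 = 34.22 yr.

34 yr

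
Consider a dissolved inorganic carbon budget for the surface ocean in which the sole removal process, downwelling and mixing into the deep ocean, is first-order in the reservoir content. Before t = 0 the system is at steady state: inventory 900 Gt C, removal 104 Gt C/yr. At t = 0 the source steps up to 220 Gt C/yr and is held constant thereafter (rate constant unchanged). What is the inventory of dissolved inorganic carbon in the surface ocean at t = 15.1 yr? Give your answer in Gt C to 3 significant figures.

1730 Gt C

τ = M₀/F₀ = 900/104 = 8.654 yr; rate constant k = 1/τ.
New steady state M_∞ = F₁/k = F₁·τ = 220 × 8.654 = 1903.8 Gt C.
M(t) = M_∞ + (M₀ − M_∞)·e^(−t/τ); t/τ = 15.1/8.654 = 1.745, so e^(−t/τ) = 0.1747.
M(t) = 1903.8 − 1004 × 0.1747 = 1728.5 Gt C.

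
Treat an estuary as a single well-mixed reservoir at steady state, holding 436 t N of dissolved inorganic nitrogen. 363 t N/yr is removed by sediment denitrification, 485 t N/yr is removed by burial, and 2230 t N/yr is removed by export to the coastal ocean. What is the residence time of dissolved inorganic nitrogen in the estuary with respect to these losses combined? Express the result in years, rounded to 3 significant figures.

Total removal = 363.0 + 485.0 + 2230 = 3078.0 t N/yr.
τ = M / ΣF_out = 436 / 3078.0 = 0.1417 yr.

0.142 yr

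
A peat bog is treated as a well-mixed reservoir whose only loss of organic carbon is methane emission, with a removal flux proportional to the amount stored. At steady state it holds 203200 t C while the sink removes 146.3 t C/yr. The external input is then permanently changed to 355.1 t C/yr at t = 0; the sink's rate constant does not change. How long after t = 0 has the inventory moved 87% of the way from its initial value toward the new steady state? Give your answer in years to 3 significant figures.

2830 yr

τ = M₀/F₀ = 203200/146.3 = 1389 yr.
The remaining gap fraction is e^(−t/τ); 87% covered ⇒ e^(−t/τ) = 0.130.
t = −τ ln(0.130) = 1389 × 2.040 = 2834 yr.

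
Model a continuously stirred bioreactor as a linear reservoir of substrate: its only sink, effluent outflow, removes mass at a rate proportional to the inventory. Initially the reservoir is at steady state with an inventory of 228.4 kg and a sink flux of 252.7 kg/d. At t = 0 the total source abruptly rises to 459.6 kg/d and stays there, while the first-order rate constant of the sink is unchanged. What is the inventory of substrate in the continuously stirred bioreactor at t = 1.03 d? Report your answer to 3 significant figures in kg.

The sink rate constant is k = F₀/M₀ = 252.7/228.4 = 1.106 d⁻¹.
Solving dM/dt = F₁ − kM with M(0) = M₀ gives M(t) = F₁/k + (M₀ − F₁/k)·e^(−kt).
F₁/k = 459.6/1.106 = 415.40 kg; kt = 1.106 × 1.03 = 1.140, e^(−kt) = 0.3200.
M(1.03) = 415.40 + (228.4 − 415.40) × 0.3200 = 415.40 − 59.83 = 355.57 kg.

356 kg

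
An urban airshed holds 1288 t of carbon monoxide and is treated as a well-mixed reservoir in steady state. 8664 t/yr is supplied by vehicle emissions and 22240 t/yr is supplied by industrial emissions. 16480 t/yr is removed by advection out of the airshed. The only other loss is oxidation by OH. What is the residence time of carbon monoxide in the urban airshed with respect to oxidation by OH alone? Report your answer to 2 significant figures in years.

At steady state ΣF_in = ΣF_out.
ΣF_in = 8664 + 22240 = 30904 t/yr.
Oxidation by OH flux = ΣF_in − (16480) = 30904 − 16480 = 14420 t/yr.
τ = M / F = 1288 / 14420 = 0.08930 yr.

0.089 yr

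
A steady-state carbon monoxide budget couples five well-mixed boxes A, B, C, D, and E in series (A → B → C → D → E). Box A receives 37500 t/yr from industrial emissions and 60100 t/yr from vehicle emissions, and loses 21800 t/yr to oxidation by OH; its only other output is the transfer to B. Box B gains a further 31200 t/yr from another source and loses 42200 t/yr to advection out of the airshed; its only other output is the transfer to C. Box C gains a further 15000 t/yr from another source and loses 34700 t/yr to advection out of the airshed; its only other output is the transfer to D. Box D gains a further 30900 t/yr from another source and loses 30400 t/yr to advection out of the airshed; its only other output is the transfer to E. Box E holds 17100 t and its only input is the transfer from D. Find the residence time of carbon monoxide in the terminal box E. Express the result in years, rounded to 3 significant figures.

Box A: F(A→B) = (37500 + 60100) − 21800 = 75800 t/yr.
Box B: F(B→C) = (75800 + 31200) − 42200 = 64800 t/yr.
Box C: F(C→D) = (64800 + 15000) − 34700 = 45100 t/yr.
Box D: F(D→E) = (45100 + 30900) − 30400 = 45600 t/yr.
Box E throughput = its input = 45600 t/yr; τ = 17100 / 45600 = 0.3750 yr.

0.375 yr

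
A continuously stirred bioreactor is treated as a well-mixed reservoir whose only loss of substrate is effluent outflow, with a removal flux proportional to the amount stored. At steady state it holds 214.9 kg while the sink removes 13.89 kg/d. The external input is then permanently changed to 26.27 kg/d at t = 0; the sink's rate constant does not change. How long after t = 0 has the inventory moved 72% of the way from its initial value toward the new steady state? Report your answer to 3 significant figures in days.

19.7 d

τ = M₀/F₀ = 214.9/13.89 = 15.47 d.
The remaining gap fraction is e^(−t/τ); 72% covered ⇒ e^(−t/τ) = 0.280.
t = −τ ln(0.280) = 15.47 × 1.273 = 19.69 d.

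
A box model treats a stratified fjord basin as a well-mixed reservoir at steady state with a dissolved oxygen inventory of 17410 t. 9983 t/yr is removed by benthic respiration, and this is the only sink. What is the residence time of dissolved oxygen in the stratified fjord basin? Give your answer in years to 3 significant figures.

1.74 yr

τ = M / F = 17410 / 9983 = 1.744 yr.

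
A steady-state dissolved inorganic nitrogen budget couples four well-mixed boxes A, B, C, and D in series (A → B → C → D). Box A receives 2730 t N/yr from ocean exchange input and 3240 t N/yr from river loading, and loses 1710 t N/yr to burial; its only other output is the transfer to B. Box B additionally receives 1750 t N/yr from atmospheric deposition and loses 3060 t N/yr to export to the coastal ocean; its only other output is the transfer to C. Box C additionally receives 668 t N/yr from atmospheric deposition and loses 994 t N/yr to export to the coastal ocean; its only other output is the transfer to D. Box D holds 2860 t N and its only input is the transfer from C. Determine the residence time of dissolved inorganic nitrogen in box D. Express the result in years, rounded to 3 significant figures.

1.09 yr

Box A: F(A→B) = (2730 + 3240) − 1710 = 4260.0 t N/yr.
Box B: F(B→C) = (4260.0 + 1750) − 3060 = 2950.0 t N/yr.
Box C: F(C→D) = (2950.0 + 668) − 994 = 2624.0 t N/yr.
Box D throughput = its input = 2624.0 t N/yr; τ = 2860 / 2624.0 = 1.090 yr.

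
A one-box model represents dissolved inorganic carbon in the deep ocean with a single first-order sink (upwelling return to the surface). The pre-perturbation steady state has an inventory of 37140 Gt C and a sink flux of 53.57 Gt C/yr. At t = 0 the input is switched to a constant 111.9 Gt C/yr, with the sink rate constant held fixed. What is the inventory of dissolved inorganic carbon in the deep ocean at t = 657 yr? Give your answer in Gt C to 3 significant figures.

The sink rate constant is k = F₀/M₀ = 53.57/37140 = 0.001442 yr⁻¹.
Solving dM/dt = F₁ − kM with M(0) = M₀ gives M(t) = F₁/k + (M₀ − F₁/k)·e^(−kt).
F₁/k = 111.9/0.001442 = 77580 Gt C; kt = 0.001442 × 657 = 0.9476, e^(−kt) = 0.3877.
M(657) = 77580 + (37140 − 77580) × 0.3877 = 77580 − 15680 = 61903 Gt C.

61900 Gt C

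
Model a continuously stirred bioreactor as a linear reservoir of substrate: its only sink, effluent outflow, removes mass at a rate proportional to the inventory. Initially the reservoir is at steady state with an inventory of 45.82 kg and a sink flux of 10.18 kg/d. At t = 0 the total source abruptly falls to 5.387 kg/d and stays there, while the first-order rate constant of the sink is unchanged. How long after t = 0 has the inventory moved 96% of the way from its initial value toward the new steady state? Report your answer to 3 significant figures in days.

τ = M₀/F₀ = 45.82/10.18 = 4.501 d.
The remaining gap fraction is e^(−t/τ); 96% covered ⇒ e^(−t/τ) = 0.0400.
t = −τ ln(0.0400) = 4.501 × 3.219 = 14.49 d.

14.5 d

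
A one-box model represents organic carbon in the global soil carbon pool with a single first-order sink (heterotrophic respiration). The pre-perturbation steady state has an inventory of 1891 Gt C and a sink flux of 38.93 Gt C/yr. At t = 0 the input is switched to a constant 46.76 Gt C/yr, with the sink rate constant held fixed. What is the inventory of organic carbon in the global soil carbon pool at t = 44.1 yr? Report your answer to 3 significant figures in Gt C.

τ = M₀/F₀ = 1891/38.93 = 48.57 yr; rate constant k = 1/τ.
New steady state M_∞ = F₁/k = F₁·τ = 46.76 × 48.57 = 2271.3 Gt C.
M(t) = M_∞ + (M₀ − M_∞)·e^(−t/τ); t/τ = 44.1/48.57 = 0.9079, so e^(−t/τ) = 0.4034.
M(t) = 2271.3 − 380.3 × 0.4034 = 2117.9 Gt C.

2120 Gt C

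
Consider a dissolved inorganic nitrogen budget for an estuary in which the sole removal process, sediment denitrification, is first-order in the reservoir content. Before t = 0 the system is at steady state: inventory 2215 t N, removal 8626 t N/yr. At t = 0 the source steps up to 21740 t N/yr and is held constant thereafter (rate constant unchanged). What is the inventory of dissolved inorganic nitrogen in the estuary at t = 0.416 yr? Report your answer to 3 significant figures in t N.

4920 t N

Residence time τ = M₀/F₀ = 0.2568 yr. The eventual steady state is M_∞ = M₀·(F₁/F₀) = 2215 × 21740/8626 = 5582.4 t N.
The anomaly ΔM(t) = M(t) − M_∞ decays as ΔM₀·e^(−t/τ) with ΔM₀ = 2215 − 5582.4 = −3367 t N.
At t = 0.416 yr, e^(−t/τ) = e^(−1.620) = 0.1979, so ΔM = −666.4 t N and M = 5582.4 − 666.4 = 4916.1 t N.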